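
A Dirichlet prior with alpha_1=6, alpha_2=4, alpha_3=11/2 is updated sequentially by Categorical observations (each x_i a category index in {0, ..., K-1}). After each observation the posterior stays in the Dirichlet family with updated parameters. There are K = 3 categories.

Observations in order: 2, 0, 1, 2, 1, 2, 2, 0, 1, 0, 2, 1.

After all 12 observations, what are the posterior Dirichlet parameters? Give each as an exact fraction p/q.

obs 1: x=2 → posterior Dirichlet(6, 4, 13/2)
obs 2: x=0 → posterior Dirichlet(7, 4, 13/2)
obs 3: x=1 → posterior Dirichlet(7, 5, 13/2)
obs 4: x=2 → posterior Dirichlet(7, 5, 15/2)
obs 5: x=1 → posterior Dirichlet(7, 6, 15/2)
obs 6: x=2 → posterior Dirichlet(7, 6, 17/2)
obs 7: x=2 → posterior Dirichlet(7, 6, 19/2)
obs 8: x=0 → posterior Dirichlet(8, 6, 19/2)
obs 9: x=1 → posterior Dirichlet(8, 7, 19/2)
obs 10: x=0 → posterior Dirichlet(9, 7, 19/2)
obs 11: x=2 → posterior Dirichlet(9, 7, 21/2)
obs 12: x=1 → posterior Dirichlet(9, 8, 21/2)

alpha_1=9, alpha_2=8, alpha_3=21/2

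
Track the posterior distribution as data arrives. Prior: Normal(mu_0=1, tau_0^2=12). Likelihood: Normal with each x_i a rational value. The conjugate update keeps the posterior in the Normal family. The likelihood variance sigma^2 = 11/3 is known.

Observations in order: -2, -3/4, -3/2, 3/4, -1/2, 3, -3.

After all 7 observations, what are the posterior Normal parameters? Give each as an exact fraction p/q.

obs 1: x=-2 → posterior Normal(-61/47, 132/47)
obs 2: x=-3/4 → posterior Normal(-88/83, 132/83)
obs 3: x=-3/2 → posterior Normal(-142/119, 132/119)
obs 4: x=3/4 → posterior Normal(-23/31, 132/155)
obs 5: x=-1/2 → posterior Normal(-133/191, 132/191)
obs 6: x=3 → posterior Normal(-25/227, 132/227)
obs 7: x=-3 → posterior Normal(-133/263, 132/263)

mu_0=-133/263, tau_0^2=132/263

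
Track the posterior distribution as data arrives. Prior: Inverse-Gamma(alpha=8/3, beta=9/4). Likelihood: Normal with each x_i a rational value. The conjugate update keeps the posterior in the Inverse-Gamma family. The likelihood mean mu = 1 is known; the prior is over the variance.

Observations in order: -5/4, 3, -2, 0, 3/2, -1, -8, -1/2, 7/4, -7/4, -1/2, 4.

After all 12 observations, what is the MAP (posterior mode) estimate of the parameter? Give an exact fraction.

obs 1: x=-5/4 → posterior Inverse-Gamma(19/6, 153/32)
obs 2: x=3 → posterior Inverse-Gamma(11/3, 217/32)
obs 3: x=-2 → posterior Inverse-Gamma(25/6, 361/32)
obs 4: x=0 → posterior Inverse-Gamma(14/3, 377/32)
obs 5: x=3/2 → posterior Inverse-Gamma(31/6, 381/32)
obs 6: x=-1 → posterior Inverse-Gamma(17/3, 445/32)
obs 7: x=-8 → posterior Inverse-Gamma(37/6, 1741/32)
obs 8: x=-1/2 → posterior Inverse-Gamma(20/3, 1777/32)
obs 9: x=7/4 → posterior Inverse-Gamma(43/6, 893/16)
obs 10: x=-7/4 → posterior Inverse-Gamma(23/3, 1907/32)
obs 11: x=-1/2 → posterior Inverse-Gamma(49/6, 1943/32)
obs 12: x=4 → posterior Inverse-Gamma(26/3, 2087/32)

6261/928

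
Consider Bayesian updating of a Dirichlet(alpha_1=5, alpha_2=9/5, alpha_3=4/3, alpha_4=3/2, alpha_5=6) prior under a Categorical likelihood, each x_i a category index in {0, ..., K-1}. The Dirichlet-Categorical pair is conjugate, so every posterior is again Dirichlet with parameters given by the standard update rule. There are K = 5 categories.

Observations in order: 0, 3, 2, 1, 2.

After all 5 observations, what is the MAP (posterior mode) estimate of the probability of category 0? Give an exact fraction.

150/469

obs 1: x=0 → posterior Dirichlet(6, 9/5, 4/3, 3/2, 6)
obs 2: x=3 → posterior Dirichlet(6, 9/5, 4/3, 5/2, 6)
obs 3: x=2 → posterior Dirichlet(6, 9/5, 7/3, 5/2, 6)
obs 4: x=1 → posterior Dirichlet(6, 14/5, 7/3, 5/2, 6)
obs 5: x=2 → posterior Dirichlet(6, 14/5, 10/3, 5/2, 6)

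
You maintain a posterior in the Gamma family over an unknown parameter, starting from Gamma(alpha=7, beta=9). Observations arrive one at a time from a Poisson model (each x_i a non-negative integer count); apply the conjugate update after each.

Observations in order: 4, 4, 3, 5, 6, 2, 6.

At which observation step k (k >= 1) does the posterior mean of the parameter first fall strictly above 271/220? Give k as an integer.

k = 2

obs 1: x=4 → posterior Gamma(11, 10)
obs 2: x=4 → posterior Gamma(15, 11)
obs 3: x=3 → posterior Gamma(18, 12)
obs 4: x=5 → posterior Gamma(23, 13)
obs 5: x=6 → posterior Gamma(29, 14)
obs 6: x=2 → posterior Gamma(31, 15)
obs 7: x=6 → posterior Gamma(37, 16)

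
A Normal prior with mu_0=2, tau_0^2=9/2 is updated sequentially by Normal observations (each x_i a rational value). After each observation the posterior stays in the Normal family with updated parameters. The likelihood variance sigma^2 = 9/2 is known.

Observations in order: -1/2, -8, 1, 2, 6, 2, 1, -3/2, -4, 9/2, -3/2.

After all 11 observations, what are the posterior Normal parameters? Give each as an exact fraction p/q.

obs 1: x=-1/2 → posterior Normal(3/4, 9/4)
obs 2: x=-8 → posterior Normal(-13/6, 3/2)
obs 3: x=1 → posterior Normal(-11/8, 9/8)
obs 4: x=2 → posterior Normal(-7/10, 9/10)
obs 5: x=6 → posterior Normal(5/12, 3/4)
obs 6: x=2 → posterior Normal(9/14, 9/14)
obs 7: x=1 → posterior Normal(11/16, 9/16)
obs 8: x=-3/2 → posterior Normal(4/9, 1/2)
obs 9: x=-4 → posterior Normal(0, 9/20)
obs 10: x=9/2 → posterior Normal(9/22, 9/22)
obs 11: x=-3/2 → posterior Normal(1/4, 3/8)

mu_0=1/4, tau_0^2=3/8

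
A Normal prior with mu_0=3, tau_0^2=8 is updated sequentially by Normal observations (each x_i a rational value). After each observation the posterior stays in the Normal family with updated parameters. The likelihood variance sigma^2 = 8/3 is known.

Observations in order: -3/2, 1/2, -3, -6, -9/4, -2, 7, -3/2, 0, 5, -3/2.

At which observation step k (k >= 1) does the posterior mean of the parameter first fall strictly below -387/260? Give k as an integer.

k = 4

obs 1: x=-3/2 → posterior Normal(-3/8, 2)
obs 2: x=1/2 → posterior Normal(0, 8/7)
obs 3: x=-3 → posterior Normal(-9/10, 4/5)
obs 4: x=-6 → posterior Normal(-27/13, 8/13)
obs 5: x=-9/4 → posterior Normal(-135/64, 1/2)
obs 6: x=-2 → posterior Normal(-159/76, 8/19)
obs 7: x=7 → posterior Normal(-75/88, 4/11)
obs 8: x=-3/2 → posterior Normal(-93/100, 8/25)
obs 9: x=0 → posterior Normal(-93/112, 2/7)
obs 10: x=5 → posterior Normal(-33/124, 8/31)
obs 11: x=-3/2 → posterior Normal(-3/8, 4/17)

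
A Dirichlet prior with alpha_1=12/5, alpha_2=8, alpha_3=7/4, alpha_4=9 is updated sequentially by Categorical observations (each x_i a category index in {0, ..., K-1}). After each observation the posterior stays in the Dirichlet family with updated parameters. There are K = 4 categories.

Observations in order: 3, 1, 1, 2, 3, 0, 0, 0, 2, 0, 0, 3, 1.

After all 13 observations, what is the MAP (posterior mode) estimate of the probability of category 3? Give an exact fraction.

220/603

obs 1: x=3 → posterior Dirichlet(12/5, 8, 7/4, 10)
obs 2: x=1 → posterior Dirichlet(12/5, 9, 7/4, 10)
obs 3: x=1 → posterior Dirichlet(12/5, 10, 7/4, 10)
obs 4: x=2 → posterior Dirichlet(12/5, 10, 11/4, 10)
obs 5: x=3 → posterior Dirichlet(12/5, 10, 11/4, 11)
obs 6: x=0 → posterior Dirichlet(17/5, 10, 11/4, 11)
obs 7: x=0 → posterior Dirichlet(22/5, 10, 11/4, 11)
obs 8: x=0 → posterior Dirichlet(27/5, 10, 11/4, 11)
obs 9: x=2 → posterior Dirichlet(27/5, 10, 15/4, 11)
obs 10: x=0 → posterior Dirichlet(32/5, 10, 15/4, 11)
obs 11: x=0 → posterior Dirichlet(37/5, 10, 15/4, 11)
obs 12: x=3 → posterior Dirichlet(37/5, 10, 15/4, 12)
obs 13: x=1 → posterior Dirichlet(37/5, 11, 15/4, 12)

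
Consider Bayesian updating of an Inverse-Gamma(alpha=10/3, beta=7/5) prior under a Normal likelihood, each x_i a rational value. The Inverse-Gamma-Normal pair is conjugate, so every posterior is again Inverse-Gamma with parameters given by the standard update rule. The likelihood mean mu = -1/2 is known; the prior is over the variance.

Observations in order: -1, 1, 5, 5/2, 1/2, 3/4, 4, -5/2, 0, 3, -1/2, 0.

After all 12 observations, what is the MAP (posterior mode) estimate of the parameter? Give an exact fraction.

obs 1: x=-1 → posterior Inverse-Gamma(23/6, 61/40)
obs 2: x=1 → posterior Inverse-Gamma(13/3, 53/20)
obs 3: x=5 → posterior Inverse-Gamma(29/6, 711/40)
obs 4: x=5/2 → posterior Inverse-Gamma(16/3, 891/40)
obs 5: x=1/2 → posterior Inverse-Gamma(35/6, 911/40)
obs 6: x=3/4 → posterior Inverse-Gamma(19/3, 3769/160)
obs 7: x=4 → posterior Inverse-Gamma(41/6, 5389/160)
obs 8: x=-5/2 → posterior Inverse-Gamma(22/3, 5709/160)
obs 9: x=0 → posterior Inverse-Gamma(47/6, 5729/160)
obs 10: x=3 → posterior Inverse-Gamma(25/3, 6709/160)
obs 11: x=-1/2 → posterior Inverse-Gamma(53/6, 6709/160)
obs 12: x=0 → posterior Inverse-Gamma(28/3, 6729/160)

20187/4960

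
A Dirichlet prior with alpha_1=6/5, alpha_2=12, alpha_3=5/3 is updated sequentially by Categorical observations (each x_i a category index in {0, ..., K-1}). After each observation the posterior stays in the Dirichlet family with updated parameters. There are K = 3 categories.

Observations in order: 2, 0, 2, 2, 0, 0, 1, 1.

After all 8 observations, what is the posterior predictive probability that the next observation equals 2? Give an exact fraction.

10/49

obs 1: x=2 → posterior Dirichlet(6/5, 12, 8/3)
obs 2: x=0 → posterior Dirichlet(11/5, 12, 8/3)
obs 3: x=2 → posterior Dirichlet(11/5, 12, 11/3)
obs 4: x=2 → posterior Dirichlet(11/5, 12, 14/3)
obs 5: x=0 → posterior Dirichlet(16/5, 12, 14/3)
obs 6: x=0 → posterior Dirichlet(21/5, 12, 14/3)
obs 7: x=1 → posterior Dirichlet(21/5, 13, 14/3)
obs 8: x=1 → posterior Dirichlet(21/5, 14, 14/3)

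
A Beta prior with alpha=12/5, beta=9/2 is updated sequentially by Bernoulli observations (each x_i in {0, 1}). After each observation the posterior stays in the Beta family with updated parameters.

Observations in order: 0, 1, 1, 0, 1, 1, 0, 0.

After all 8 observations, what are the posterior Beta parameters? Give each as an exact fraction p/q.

alpha=32/5, beta=17/2

obs 1: x=0 → posterior Beta(12/5, 11/2)
obs 2: x=1 → posterior Beta(17/5, 11/2)
obs 3: x=1 → posterior Beta(22/5, 11/2)
obs 4: x=0 → posterior Beta(22/5, 13/2)
obs 5: x=1 → posterior Beta(27/5, 13/2)
obs 6: x=1 → posterior Beta(32/5, 13/2)
obs 7: x=0 → posterior Beta(32/5, 15/2)
obs 8: x=0 → posterior Beta(32/5, 17/2)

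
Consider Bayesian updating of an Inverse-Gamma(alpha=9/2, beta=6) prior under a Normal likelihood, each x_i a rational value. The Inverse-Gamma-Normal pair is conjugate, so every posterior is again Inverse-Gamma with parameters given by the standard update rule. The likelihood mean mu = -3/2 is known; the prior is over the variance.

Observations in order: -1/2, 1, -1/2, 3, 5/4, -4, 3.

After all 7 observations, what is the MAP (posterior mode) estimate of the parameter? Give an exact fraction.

1193/288

obs 1: x=-1/2 → posterior Inverse-Gamma(5, 13/2)
obs 2: x=1 → posterior Inverse-Gamma(11/2, 77/8)
obs 3: x=-1/2 → posterior Inverse-Gamma(6, 81/8)
obs 4: x=3 → posterior Inverse-Gamma(13/2, 81/4)
obs 5: x=5/4 → posterior Inverse-Gamma(7, 769/32)
obs 6: x=-4 → posterior Inverse-Gamma(15/2, 869/32)
obs 7: x=3 → posterior Inverse-Gamma(8, 1193/32)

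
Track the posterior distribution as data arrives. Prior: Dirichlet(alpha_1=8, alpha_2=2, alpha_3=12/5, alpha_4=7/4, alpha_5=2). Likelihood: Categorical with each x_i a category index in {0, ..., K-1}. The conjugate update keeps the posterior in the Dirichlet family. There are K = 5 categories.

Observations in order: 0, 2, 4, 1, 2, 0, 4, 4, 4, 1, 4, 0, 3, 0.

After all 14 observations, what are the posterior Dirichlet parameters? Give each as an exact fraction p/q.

obs 1: x=0 → posterior Dirichlet(9, 2, 12/5, 7/4, 2)
obs 2: x=2 → posterior Dirichlet(9, 2, 17/5, 7/4, 2)
obs 3: x=4 → posterior Dirichlet(9, 2, 17/5, 7/4, 3)
obs 4: x=1 → posterior Dirichlet(9, 3, 17/5, 7/4, 3)
obs 5: x=2 → posterior Dirichlet(9, 3, 22/5, 7/4, 3)
obs 6: x=0 → posterior Dirichlet(10, 3, 22/5, 7/4, 3)
obs 7: x=4 → posterior Dirichlet(10, 3, 22/5, 7/4, 4)
obs 8: x=4 → posterior Dirichlet(10, 3, 22/5, 7/4, 5)
obs 9: x=4 → posterior Dirichlet(10, 3, 22/5, 7/4, 6)
obs 10: x=1 → posterior Dirichlet(10, 4, 22/5, 7/4, 6)
obs 11: x=4 → posterior Dirichlet(10, 4, 22/5, 7/4, 7)
obs 12: x=0 → posterior Dirichlet(11, 4, 22/5, 7/4, 7)
obs 13: x=3 → posterior Dirichlet(11, 4, 22/5, 11/4, 7)
obs 14: x=0 → posterior Dirichlet(12, 4, 22/5, 11/4, 7)

alpha_1=12, alpha_2=4, alpha_3=22/5, alpha_4=11/4, alpha_5=7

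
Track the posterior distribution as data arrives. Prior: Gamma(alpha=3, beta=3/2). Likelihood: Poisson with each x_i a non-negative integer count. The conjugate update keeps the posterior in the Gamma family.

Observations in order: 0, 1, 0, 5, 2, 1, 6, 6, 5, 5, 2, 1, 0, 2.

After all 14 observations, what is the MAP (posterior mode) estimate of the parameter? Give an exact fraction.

obs 1: x=0 → posterior Gamma(3, 5/2)
obs 2: x=1 → posterior Gamma(4, 7/2)
obs 3: x=0 → posterior Gamma(4, 9/2)
obs 4: x=5 → posterior Gamma(9, 11/2)
obs 5: x=2 → posterior Gamma(11, 13/2)
obs 6: x=1 → posterior Gamma(12, 15/2)
obs 7: x=6 → posterior Gamma(18, 17/2)
obs 8: x=6 → posterior Gamma(24, 19/2)
obs 9: x=5 → posterior Gamma(29, 21/2)
obs 10: x=5 → posterior Gamma(34, 23/2)
obs 11: x=2 → posterior Gamma(36, 25/2)
obs 12: x=1 → posterior Gamma(37, 27/2)
obs 13: x=0 → posterior Gamma(37, 29/2)
obs 14: x=2 → posterior Gamma(39, 31/2)

76/31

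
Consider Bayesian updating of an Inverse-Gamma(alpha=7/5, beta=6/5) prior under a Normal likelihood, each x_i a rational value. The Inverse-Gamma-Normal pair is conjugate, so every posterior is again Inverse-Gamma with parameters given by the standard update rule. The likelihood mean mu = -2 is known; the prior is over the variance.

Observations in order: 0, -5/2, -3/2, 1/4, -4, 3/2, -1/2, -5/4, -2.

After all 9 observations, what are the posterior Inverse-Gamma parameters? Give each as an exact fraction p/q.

obs 1: x=0 → posterior Inverse-Gamma(19/10, 16/5)
obs 2: x=-5/2 → posterior Inverse-Gamma(12/5, 133/40)
obs 3: x=-3/2 → posterior Inverse-Gamma(29/10, 69/20)
obs 4: x=1/4 → posterior Inverse-Gamma(17/5, 957/160)
obs 5: x=-4 → posterior Inverse-Gamma(39/10, 1277/160)
obs 6: x=3/2 → posterior Inverse-Gamma(22/5, 2257/160)
obs 7: x=-1/2 → posterior Inverse-Gamma(49/10, 2437/160)
obs 8: x=-5/4 → posterior Inverse-Gamma(27/5, 1241/80)
obs 9: x=-2 → posterior Inverse-Gamma(59/10, 1241/80)

alpha=59/10, beta=1241/80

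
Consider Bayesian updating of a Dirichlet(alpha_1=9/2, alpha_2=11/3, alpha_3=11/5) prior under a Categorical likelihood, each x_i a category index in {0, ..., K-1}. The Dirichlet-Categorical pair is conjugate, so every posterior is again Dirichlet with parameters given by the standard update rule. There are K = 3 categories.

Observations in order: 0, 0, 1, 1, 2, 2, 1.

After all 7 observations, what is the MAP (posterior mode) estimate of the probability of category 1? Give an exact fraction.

170/431

obs 1: x=0 → posterior Dirichlet(11/2, 11/3, 11/5)
obs 2: x=0 → posterior Dirichlet(13/2, 11/3, 11/5)
obs 3: x=1 → posterior Dirichlet(13/2, 14/3, 11/5)
obs 4: x=1 → posterior Dirichlet(13/2, 17/3, 11/5)
obs 5: x=2 → posterior Dirichlet(13/2, 17/3, 16/5)
obs 6: x=2 → posterior Dirichlet(13/2, 17/3, 21/5)
obs 7: x=1 → posterior Dirichlet(13/2, 20/3, 21/5)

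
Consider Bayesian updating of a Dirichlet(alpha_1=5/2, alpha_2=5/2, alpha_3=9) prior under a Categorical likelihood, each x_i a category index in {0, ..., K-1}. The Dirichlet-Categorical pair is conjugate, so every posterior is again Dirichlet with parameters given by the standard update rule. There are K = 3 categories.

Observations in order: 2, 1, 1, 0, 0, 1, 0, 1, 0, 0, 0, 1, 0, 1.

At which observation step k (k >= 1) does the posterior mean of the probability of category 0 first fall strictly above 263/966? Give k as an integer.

obs 1: x=2 → posterior Dirichlet(5/2, 5/2, 10)
obs 2: x=1 → posterior Dirichlet(5/2, 7/2, 10)
obs 3: x=1 → posterior Dirichlet(5/2, 9/2, 10)
obs 4: x=0 → posterior Dirichlet(7/2, 9/2, 10)
obs 5: x=0 → posterior Dirichlet(9/2, 9/2, 10)
obs 6: x=1 → posterior Dirichlet(9/2, 11/2, 10)
obs 7: x=0 → posterior Dirichlet(11/2, 11/2, 10)
obs 8: x=1 → posterior Dirichlet(11/2, 13/2, 10)
obs 9: x=0 → posterior Dirichlet(13/2, 13/2, 10)
obs 10: x=0 → posterior Dirichlet(15/2, 13/2, 10)
obs 11: x=0 → posterior Dirichlet(17/2, 13/2, 10)
obs 12: x=1 → posterior Dirichlet(17/2, 15/2, 10)
obs 13: x=0 → posterior Dirichlet(19/2, 15/2, 10)
obs 14: x=1 → posterior Dirichlet(19/2, 17/2, 10)

k = 9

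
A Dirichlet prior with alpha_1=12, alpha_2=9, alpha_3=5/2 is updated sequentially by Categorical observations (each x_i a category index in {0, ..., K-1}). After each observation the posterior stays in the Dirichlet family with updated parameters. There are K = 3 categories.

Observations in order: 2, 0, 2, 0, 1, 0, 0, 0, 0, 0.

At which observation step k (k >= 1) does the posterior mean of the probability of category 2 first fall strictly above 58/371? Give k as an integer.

k = 3

obs 1: x=2 → posterior Dirichlet(12, 9, 7/2)
obs 2: x=0 → posterior Dirichlet(13, 9, 7/2)
obs 3: x=2 → posterior Dirichlet(13, 9, 9/2)
obs 4: x=0 → posterior Dirichlet(14, 9, 9/2)
obs 5: x=1 → posterior Dirichlet(14, 10, 9/2)
obs 6: x=0 → posterior Dirichlet(15, 10, 9/2)
obs 7: x=0 → posterior Dirichlet(16, 10, 9/2)
obs 8: x=0 → posterior Dirichlet(17, 10, 9/2)
obs 9: x=0 → posterior Dirichlet(18, 10, 9/2)
obs 10: x=0 → posterior Dirichlet(19, 10, 9/2)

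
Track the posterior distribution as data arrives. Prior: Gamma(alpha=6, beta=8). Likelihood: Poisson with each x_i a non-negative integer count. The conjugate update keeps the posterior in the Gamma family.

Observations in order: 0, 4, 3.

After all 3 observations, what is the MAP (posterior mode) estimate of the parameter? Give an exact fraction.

obs 1: x=0 → posterior Gamma(6, 9)
obs 2: x=4 → posterior Gamma(10, 10)
obs 3: x=3 → posterior Gamma(13, 11)

12/11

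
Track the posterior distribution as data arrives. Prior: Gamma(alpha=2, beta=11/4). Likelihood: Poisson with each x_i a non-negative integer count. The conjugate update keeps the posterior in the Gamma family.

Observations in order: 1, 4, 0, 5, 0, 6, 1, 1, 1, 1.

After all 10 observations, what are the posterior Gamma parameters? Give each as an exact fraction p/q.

alpha=22, beta=51/4

obs 1: x=1 → posterior Gamma(3, 15/4)
obs 2: x=4 → posterior Gamma(7, 19/4)
obs 3: x=0 → posterior Gamma(7, 23/4)
obs 4: x=5 → posterior Gamma(12, 27/4)
obs 5: x=0 → posterior Gamma(12, 31/4)
obs 6: x=6 → posterior Gamma(18, 35/4)
obs 7: x=1 → posterior Gamma(19, 39/4)
obs 8: x=1 → posterior Gamma(20, 43/4)
obs 9: x=1 → posterior Gamma(21, 47/4)
obs 10: x=1 → posterior Gamma(22, 51/4)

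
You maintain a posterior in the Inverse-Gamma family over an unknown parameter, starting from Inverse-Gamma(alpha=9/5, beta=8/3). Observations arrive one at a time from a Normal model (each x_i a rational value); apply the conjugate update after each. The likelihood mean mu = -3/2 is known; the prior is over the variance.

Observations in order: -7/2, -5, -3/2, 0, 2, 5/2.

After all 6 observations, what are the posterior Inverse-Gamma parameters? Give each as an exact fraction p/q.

obs 1: x=-7/2 → posterior Inverse-Gamma(23/10, 14/3)
obs 2: x=-5 → posterior Inverse-Gamma(14/5, 259/24)
obs 3: x=-3/2 → posterior Inverse-Gamma(33/10, 259/24)
obs 4: x=0 → posterior Inverse-Gamma(19/5, 143/12)
obs 5: x=2 → posterior Inverse-Gamma(43/10, 433/24)
obs 6: x=5/2 → posterior Inverse-Gamma(24/5, 625/24)

alpha=24/5, beta=625/24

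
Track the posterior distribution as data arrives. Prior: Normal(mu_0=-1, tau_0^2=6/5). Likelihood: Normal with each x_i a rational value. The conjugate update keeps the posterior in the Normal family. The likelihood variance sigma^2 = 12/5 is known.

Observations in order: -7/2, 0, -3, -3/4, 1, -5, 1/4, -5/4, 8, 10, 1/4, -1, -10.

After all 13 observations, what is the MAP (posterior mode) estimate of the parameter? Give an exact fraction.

obs 1: x=-7/2 → posterior Normal(-11/6, 4/5)
obs 2: x=0 → posterior Normal(-11/8, 3/5)
obs 3: x=-3 → posterior Normal(-17/10, 12/25)
obs 4: x=-3/4 → posterior Normal(-37/24, 2/5)
obs 5: x=1 → posterior Normal(-33/28, 12/35)
obs 6: x=-5 → posterior Normal(-53/32, 3/10)
obs 7: x=1/4 → posterior Normal(-13/9, 4/15)
obs 8: x=-5/4 → posterior Normal(-57/40, 6/25)
obs 9: x=8 → posterior Normal(-25/44, 12/55)
obs 10: x=10 → posterior Normal(5/16, 1/5)
obs 11: x=1/4 → posterior Normal(4/13, 12/65)
obs 12: x=-1 → posterior Normal(3/14, 6/35)
obs 13: x=-10 → posterior Normal(-7/15, 4/25)

-7/15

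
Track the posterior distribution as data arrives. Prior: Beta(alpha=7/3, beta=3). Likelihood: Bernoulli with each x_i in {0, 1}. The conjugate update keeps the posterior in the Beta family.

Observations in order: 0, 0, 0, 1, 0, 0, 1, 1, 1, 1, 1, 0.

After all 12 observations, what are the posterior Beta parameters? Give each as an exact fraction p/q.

obs 1: x=0 → posterior Beta(7/3, 4)
obs 2: x=0 → posterior Beta(7/3, 5)
obs 3: x=0 → posterior Beta(7/3, 6)
obs 4: x=1 → posterior Beta(10/3, 6)
obs 5: x=0 → posterior Beta(10/3, 7)
obs 6: x=0 → posterior Beta(10/3, 8)
obs 7: x=1 → posterior Beta(13/3, 8)
obs 8: x=1 → posterior Beta(16/3, 8)
obs 9: x=1 → posterior Beta(19/3, 8)
obs 10: x=1 → posterior Beta(22/3, 8)
obs 11: x=1 → posterior Beta(25/3, 8)
obs 12: x=0 → posterior Beta(25/3, 9)

alpha=25/3, beta=9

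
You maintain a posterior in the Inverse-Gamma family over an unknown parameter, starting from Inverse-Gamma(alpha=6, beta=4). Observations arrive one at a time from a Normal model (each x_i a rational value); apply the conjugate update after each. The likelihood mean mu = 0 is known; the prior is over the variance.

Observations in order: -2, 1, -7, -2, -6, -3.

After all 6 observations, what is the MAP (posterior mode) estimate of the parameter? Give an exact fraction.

obs 1: x=-2 → posterior Inverse-Gamma(13/2, 6)
obs 2: x=1 → posterior Inverse-Gamma(7, 13/2)
obs 3: x=-7 → posterior Inverse-Gamma(15/2, 31)
obs 4: x=-2 → posterior Inverse-Gamma(8, 33)
obs 5: x=-6 → posterior Inverse-Gamma(17/2, 51)
obs 6: x=-3 → posterior Inverse-Gamma(9, 111/2)

111/20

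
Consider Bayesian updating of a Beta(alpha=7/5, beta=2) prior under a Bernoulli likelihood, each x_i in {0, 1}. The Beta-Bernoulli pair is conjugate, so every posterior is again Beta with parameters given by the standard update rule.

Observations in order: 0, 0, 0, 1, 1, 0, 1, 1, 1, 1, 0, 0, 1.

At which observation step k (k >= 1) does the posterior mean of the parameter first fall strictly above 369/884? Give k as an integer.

obs 1: x=0 → posterior Beta(7/5, 3)
obs 2: x=0 → posterior Beta(7/5, 4)
obs 3: x=0 → posterior Beta(7/5, 5)
obs 4: x=1 → posterior Beta(12/5, 5)
obs 5: x=1 → posterior Beta(17/5, 5)
obs 6: x=0 → posterior Beta(17/5, 6)
obs 7: x=1 → posterior Beta(22/5, 6)
obs 8: x=1 → posterior Beta(27/5, 6)
obs 9: x=1 → posterior Beta(32/5, 6)
obs 10: x=1 → posterior Beta(37/5, 6)
obs 11: x=0 → posterior Beta(37/5, 7)
obs 12: x=0 → posterior Beta(37/5, 8)
obs 13: x=1 → posterior Beta(42/5, 8)

k = 7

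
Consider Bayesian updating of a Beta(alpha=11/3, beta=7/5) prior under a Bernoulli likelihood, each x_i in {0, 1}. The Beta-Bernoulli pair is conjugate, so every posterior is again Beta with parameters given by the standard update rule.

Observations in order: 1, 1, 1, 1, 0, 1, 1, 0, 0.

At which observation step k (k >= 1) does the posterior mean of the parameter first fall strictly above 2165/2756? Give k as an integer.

k = 2

obs 1: x=1 → posterior Beta(14/3, 7/5)
obs 2: x=1 → posterior Beta(17/3, 7/5)
obs 3: x=1 → posterior Beta(20/3, 7/5)
obs 4: x=1 → posterior Beta(23/3, 7/5)
obs 5: x=0 → posterior Beta(23/3, 12/5)
obs 6: x=1 → posterior Beta(26/3, 12/5)
obs 7: x=1 → posterior Beta(29/3, 12/5)
obs 8: x=0 → posterior Beta(29/3, 17/5)
obs 9: x=0 → posterior Beta(29/3, 22/5)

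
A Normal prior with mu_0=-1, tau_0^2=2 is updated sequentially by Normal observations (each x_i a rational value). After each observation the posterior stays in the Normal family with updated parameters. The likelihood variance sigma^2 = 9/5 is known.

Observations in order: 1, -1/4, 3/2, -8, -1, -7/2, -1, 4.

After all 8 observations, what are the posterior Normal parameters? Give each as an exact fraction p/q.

mu_0=-163/178, tau_0^2=18/89

obs 1: x=1 → posterior Normal(1/19, 18/19)
obs 2: x=-1/4 → posterior Normal(-3/58, 18/29)
obs 3: x=3/2 → posterior Normal(9/26, 6/13)
obs 4: x=-8 → posterior Normal(-19/14, 18/49)
obs 5: x=-1 → posterior Normal(-153/118, 18/59)
obs 6: x=-7/2 → posterior Normal(-223/138, 6/23)
obs 7: x=-1 → posterior Normal(-243/158, 18/79)
obs 8: x=4 → posterior Normal(-163/178, 18/89)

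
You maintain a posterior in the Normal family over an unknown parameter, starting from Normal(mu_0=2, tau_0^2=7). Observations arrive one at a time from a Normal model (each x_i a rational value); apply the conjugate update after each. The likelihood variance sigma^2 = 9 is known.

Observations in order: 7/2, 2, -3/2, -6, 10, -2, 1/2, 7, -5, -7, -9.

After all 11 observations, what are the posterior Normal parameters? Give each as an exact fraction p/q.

mu_0=-69/172, tau_0^2=63/86

obs 1: x=7/2 → posterior Normal(85/32, 63/16)
obs 2: x=2 → posterior Normal(113/46, 63/23)
obs 3: x=-3/2 → posterior Normal(23/15, 21/10)
obs 4: x=-6 → posterior Normal(4/37, 63/37)
obs 5: x=10 → posterior Normal(37/22, 63/44)
obs 6: x=-2 → posterior Normal(20/17, 21/17)
obs 7: x=1/2 → posterior Normal(127/116, 63/58)
obs 8: x=7 → posterior Normal(45/26, 63/65)
obs 9: x=-5 → posterior Normal(155/144, 7/8)
obs 10: x=-7 → posterior Normal(57/158, 63/79)
obs 11: x=-9 → posterior Normal(-69/172, 63/86)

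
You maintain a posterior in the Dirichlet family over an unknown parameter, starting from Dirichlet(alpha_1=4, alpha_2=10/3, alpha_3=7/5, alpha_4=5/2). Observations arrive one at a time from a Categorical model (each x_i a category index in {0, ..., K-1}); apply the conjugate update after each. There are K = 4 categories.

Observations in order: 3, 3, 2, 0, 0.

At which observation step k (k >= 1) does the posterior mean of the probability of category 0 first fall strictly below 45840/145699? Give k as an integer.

k = 2

obs 1: x=3 → posterior Dirichlet(4, 10/3, 7/5, 7/2)
obs 2: x=3 → posterior Dirichlet(4, 10/3, 7/5, 9/2)
obs 3: x=2 → posterior Dirichlet(4, 10/3, 12/5, 9/2)
obs 4: x=0 → posterior Dirichlet(5, 10/3, 12/5, 9/2)
obs 5: x=0 → posterior Dirichlet(6, 10/3, 12/5, 9/2)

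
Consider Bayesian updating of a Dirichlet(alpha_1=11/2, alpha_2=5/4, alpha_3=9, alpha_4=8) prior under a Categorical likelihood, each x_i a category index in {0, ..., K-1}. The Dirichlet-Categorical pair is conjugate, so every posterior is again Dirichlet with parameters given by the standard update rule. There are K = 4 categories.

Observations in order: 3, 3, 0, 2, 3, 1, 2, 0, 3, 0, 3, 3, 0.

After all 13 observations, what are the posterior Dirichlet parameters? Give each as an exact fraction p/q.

obs 1: x=3 → posterior Dirichlet(11/2, 5/4, 9, 9)
obs 2: x=3 → posterior Dirichlet(11/2, 5/4, 9, 10)
obs 3: x=0 → posterior Dirichlet(13/2, 5/4, 9, 10)
obs 4: x=2 → posterior Dirichlet(13/2, 5/4, 10, 10)
obs 5: x=3 → posterior Dirichlet(13/2, 5/4, 10, 11)
obs 6: x=1 → posterior Dirichlet(13/2, 9/4, 10, 11)
obs 7: x=2 → posterior Dirichlet(13/2, 9/4, 11, 11)
obs 8: x=0 → posterior Dirichlet(15/2, 9/4, 11, 11)
obs 9: x=3 → posterior Dirichlet(15/2, 9/4, 11, 12)
obs 10: x=0 → posterior Dirichlet(17/2, 9/4, 11, 12)
obs 11: x=3 → posterior Dirichlet(17/2, 9/4, 11, 13)
obs 12: x=3 → posterior Dirichlet(17/2, 9/4, 11, 14)
obs 13: x=0 → posterior Dirichlet(19/2, 9/4, 11, 14)

alpha_1=19/2, alpha_2=9/4, alpha_3=11, alpha_4=14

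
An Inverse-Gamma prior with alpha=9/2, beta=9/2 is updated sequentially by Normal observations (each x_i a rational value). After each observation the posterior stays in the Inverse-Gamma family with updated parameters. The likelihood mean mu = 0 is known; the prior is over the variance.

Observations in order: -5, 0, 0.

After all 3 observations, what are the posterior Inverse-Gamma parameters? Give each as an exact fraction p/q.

alpha=6, beta=17

obs 1: x=-5 → posterior Inverse-Gamma(5, 17)
obs 2: x=0 → posterior Inverse-Gamma(11/2, 17)
obs 3: x=0 → posterior Inverse-Gamma(6, 17)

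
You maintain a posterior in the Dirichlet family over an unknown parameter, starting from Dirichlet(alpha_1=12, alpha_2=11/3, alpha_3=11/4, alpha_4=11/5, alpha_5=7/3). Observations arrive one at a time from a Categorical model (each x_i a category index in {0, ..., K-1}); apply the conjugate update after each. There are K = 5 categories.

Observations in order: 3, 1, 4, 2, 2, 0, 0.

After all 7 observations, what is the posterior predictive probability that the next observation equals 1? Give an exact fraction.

obs 1: x=3 → posterior Dirichlet(12, 11/3, 11/4, 16/5, 7/3)
obs 2: x=1 → posterior Dirichlet(12, 14/3, 11/4, 16/5, 7/3)
obs 3: x=4 → posterior Dirichlet(12, 14/3, 11/4, 16/5, 10/3)
obs 4: x=2 → posterior Dirichlet(12, 14/3, 15/4, 16/5, 10/3)
obs 5: x=2 → posterior Dirichlet(12, 14/3, 19/4, 16/5, 10/3)
obs 6: x=0 → posterior Dirichlet(13, 14/3, 19/4, 16/5, 10/3)
obs 7: x=0 → posterior Dirichlet(14, 14/3, 19/4, 16/5, 10/3)

280/1797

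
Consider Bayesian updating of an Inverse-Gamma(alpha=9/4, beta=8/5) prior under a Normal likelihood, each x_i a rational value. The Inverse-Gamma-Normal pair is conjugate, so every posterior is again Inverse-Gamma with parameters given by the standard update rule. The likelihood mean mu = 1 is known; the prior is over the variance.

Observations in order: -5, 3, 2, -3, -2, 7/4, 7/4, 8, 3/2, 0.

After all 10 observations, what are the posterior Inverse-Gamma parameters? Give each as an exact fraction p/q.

obs 1: x=-5 → posterior Inverse-Gamma(11/4, 98/5)
obs 2: x=3 → posterior Inverse-Gamma(13/4, 108/5)
obs 3: x=2 → posterior Inverse-Gamma(15/4, 221/10)
obs 4: x=-3 → posterior Inverse-Gamma(17/4, 301/10)
obs 5: x=-2 → posterior Inverse-Gamma(19/4, 173/5)
obs 6: x=7/4 → posterior Inverse-Gamma(21/4, 5581/160)
obs 7: x=7/4 → posterior Inverse-Gamma(23/4, 2813/80)
obs 8: x=8 → posterior Inverse-Gamma(25/4, 4773/80)
obs 9: x=3/2 → posterior Inverse-Gamma(27/4, 4783/80)
obs 10: x=0 → posterior Inverse-Gamma(29/4, 4823/80)

alpha=29/4, beta=4823/80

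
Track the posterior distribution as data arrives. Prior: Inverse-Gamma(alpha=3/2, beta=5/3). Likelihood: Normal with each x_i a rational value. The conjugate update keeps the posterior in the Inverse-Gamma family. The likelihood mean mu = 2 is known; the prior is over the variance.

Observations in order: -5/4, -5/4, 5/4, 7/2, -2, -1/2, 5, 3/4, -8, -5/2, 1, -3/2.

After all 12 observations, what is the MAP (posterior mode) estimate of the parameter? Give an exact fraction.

obs 1: x=-5/4 → posterior Inverse-Gamma(2, 667/96)
obs 2: x=-5/4 → posterior Inverse-Gamma(5/2, 587/48)
obs 3: x=5/4 → posterior Inverse-Gamma(3, 1201/96)
obs 4: x=7/2 → posterior Inverse-Gamma(7/2, 1309/96)
obs 5: x=-2 → posterior Inverse-Gamma(4, 2077/96)
obs 6: x=-1/2 → posterior Inverse-Gamma(9/2, 2377/96)
obs 7: x=5 → posterior Inverse-Gamma(5, 2809/96)
obs 8: x=3/4 → posterior Inverse-Gamma(11/2, 721/24)
obs 9: x=-8 → posterior Inverse-Gamma(6, 1921/24)
obs 10: x=-5/2 → posterior Inverse-Gamma(13/2, 541/6)
obs 11: x=1 → posterior Inverse-Gamma(7, 272/3)
obs 12: x=-3/2 → posterior Inverse-Gamma(15/2, 2323/24)

2323/204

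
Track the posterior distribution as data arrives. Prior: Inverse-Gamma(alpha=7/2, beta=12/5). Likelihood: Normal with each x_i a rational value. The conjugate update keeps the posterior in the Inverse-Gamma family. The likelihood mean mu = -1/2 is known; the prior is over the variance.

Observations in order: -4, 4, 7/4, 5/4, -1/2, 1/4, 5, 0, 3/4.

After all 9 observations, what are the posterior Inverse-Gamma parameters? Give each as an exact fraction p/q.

alpha=8, beta=1561/40

obs 1: x=-4 → posterior Inverse-Gamma(4, 341/40)
obs 2: x=4 → posterior Inverse-Gamma(9/2, 373/20)
obs 3: x=7/4 → posterior Inverse-Gamma(5, 3389/160)
obs 4: x=5/4 → posterior Inverse-Gamma(11/2, 1817/80)
obs 5: x=-1/2 → posterior Inverse-Gamma(6, 1817/80)
obs 6: x=1/4 → posterior Inverse-Gamma(13/2, 3679/160)
obs 7: x=5 → posterior Inverse-Gamma(7, 6099/160)
obs 8: x=0 → posterior Inverse-Gamma(15/2, 6119/160)
obs 9: x=3/4 → posterior Inverse-Gamma(8, 1561/40)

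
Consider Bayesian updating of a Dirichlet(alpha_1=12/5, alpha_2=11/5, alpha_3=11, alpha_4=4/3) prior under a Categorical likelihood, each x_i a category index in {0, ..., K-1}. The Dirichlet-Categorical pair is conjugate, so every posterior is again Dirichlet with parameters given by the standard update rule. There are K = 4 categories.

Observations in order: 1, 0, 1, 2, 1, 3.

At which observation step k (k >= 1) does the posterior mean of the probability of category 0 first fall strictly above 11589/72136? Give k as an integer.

k = 2

obs 1: x=1 → posterior Dirichlet(12/5, 16/5, 11, 4/3)
obs 2: x=0 → posterior Dirichlet(17/5, 16/5, 11, 4/3)
obs 3: x=1 → posterior Dirichlet(17/5, 21/5, 11, 4/3)
obs 4: x=2 → posterior Dirichlet(17/5, 21/5, 12, 4/3)
obs 5: x=1 → posterior Dirichlet(17/5, 26/5, 12, 4/3)
obs 6: x=3 → posterior Dirichlet(17/5, 26/5, 12, 7/3)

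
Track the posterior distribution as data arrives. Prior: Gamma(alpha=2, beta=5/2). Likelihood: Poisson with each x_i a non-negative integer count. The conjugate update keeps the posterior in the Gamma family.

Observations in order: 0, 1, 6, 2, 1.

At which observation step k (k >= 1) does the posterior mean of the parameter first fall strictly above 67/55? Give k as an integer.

obs 1: x=0 → posterior Gamma(2, 7/2)
obs 2: x=1 → posterior Gamma(3, 9/2)
obs 3: x=6 → posterior Gamma(9, 11/2)
obs 4: x=2 → posterior Gamma(11, 13/2)
obs 5: x=1 → posterior Gamma(12, 15/2)

k = 3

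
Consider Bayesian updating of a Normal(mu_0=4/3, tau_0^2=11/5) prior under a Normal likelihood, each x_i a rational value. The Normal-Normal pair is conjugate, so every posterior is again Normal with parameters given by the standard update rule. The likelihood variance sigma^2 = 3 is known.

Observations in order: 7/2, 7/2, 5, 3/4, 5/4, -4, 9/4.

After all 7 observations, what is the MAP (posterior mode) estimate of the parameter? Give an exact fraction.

obs 1: x=7/2 → posterior Normal(9/4, 33/26)
obs 2: x=7/2 → posterior Normal(97/37, 33/37)
obs 3: x=5 → posterior Normal(19/6, 11/16)
obs 4: x=3/4 → posterior Normal(641/236, 33/59)
obs 5: x=5/4 → posterior Normal(87/35, 33/70)
obs 6: x=-4 → posterior Normal(130/81, 11/27)
obs 7: x=9/4 → posterior Normal(619/368, 33/92)

619/368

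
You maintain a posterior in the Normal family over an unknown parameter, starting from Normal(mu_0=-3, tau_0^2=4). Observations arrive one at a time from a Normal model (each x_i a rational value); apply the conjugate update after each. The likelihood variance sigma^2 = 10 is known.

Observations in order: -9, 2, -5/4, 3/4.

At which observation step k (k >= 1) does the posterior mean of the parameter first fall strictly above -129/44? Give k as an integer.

k = 3

obs 1: x=-9 → posterior Normal(-33/7, 20/7)
obs 2: x=2 → posterior Normal(-29/9, 20/9)
obs 3: x=-5/4 → posterior Normal(-63/22, 20/11)
obs 4: x=3/4 → posterior Normal(-30/13, 20/13)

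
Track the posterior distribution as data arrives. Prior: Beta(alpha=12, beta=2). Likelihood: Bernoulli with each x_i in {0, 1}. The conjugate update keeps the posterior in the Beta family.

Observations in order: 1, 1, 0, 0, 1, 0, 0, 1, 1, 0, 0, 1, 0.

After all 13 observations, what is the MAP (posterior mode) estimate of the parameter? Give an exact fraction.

17/25

obs 1: x=1 → posterior Beta(13, 2)
obs 2: x=1 → posterior Beta(14, 2)
obs 3: x=0 → posterior Beta(14, 3)
obs 4: x=0 → posterior Beta(14, 4)
obs 5: x=1 → posterior Beta(15, 4)
obs 6: x=0 → posterior Beta(15, 5)
obs 7: x=0 → posterior Beta(15, 6)
obs 8: x=1 → posterior Beta(16, 6)
obs 9: x=1 → posterior Beta(17, 6)
obs 10: x=0 → posterior Beta(17, 7)
obs 11: x=0 → posterior Beta(17, 8)
obs 12: x=1 → posterior Beta(18, 8)
obs 13: x=0 → posterior Beta(18, 9)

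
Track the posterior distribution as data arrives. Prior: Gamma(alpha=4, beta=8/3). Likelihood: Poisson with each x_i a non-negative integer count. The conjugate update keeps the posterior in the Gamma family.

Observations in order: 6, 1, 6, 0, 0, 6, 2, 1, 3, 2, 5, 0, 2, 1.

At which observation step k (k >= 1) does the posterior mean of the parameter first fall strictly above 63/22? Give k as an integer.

obs 1: x=6 → posterior Gamma(10, 11/3)
obs 2: x=1 → posterior Gamma(11, 14/3)
obs 3: x=6 → posterior Gamma(17, 17/3)
obs 4: x=0 → posterior Gamma(17, 20/3)
obs 5: x=0 → posterior Gamma(17, 23/3)
obs 6: x=6 → posterior Gamma(23, 26/3)
obs 7: x=2 → posterior Gamma(25, 29/3)
obs 8: x=1 → posterior Gamma(26, 32/3)
obs 9: x=3 → posterior Gamma(29, 35/3)
obs 10: x=2 → posterior Gamma(31, 38/3)
obs 11: x=5 → posterior Gamma(36, 41/3)
obs 12: x=0 → posterior Gamma(36, 44/3)
obs 13: x=2 → posterior Gamma(38, 47/3)
obs 14: x=1 → posterior Gamma(39, 50/3)

k = 3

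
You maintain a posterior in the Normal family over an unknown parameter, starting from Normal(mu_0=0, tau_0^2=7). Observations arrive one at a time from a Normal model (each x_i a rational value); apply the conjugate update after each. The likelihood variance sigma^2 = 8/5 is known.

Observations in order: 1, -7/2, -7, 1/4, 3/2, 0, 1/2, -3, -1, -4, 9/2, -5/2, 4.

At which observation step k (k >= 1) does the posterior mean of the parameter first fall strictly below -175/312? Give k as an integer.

k = 2

obs 1: x=1 → posterior Normal(35/43, 56/43)
obs 2: x=-7/2 → posterior Normal(-175/156, 28/39)
obs 3: x=-7 → posterior Normal(-665/226, 56/113)
obs 4: x=1/4 → posterior Normal(-35/16, 14/37)
obs 5: x=3/2 → posterior Normal(-1085/732, 56/183)
obs 6: x=0 → posterior Normal(-1085/872, 28/109)
obs 7: x=1/2 → posterior Normal(-1015/1012, 56/253)
obs 8: x=-3 → posterior Normal(-1435/1152, 7/36)
obs 9: x=-1 → posterior Normal(-1575/1292, 56/323)
obs 10: x=-4 → posterior Normal(-2135/1432, 28/179)
obs 11: x=9/2 → posterior Normal(-1505/1572, 56/393)
obs 12: x=-5/2 → posterior Normal(-1855/1712, 14/107)
obs 13: x=4 → posterior Normal(-1295/1852, 56/463)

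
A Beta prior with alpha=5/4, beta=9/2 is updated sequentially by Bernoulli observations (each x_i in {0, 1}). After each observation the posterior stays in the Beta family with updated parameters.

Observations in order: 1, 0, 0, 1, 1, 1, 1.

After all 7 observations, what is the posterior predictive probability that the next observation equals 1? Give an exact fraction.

obs 1: x=1 → posterior Beta(9/4, 9/2)
obs 2: x=0 → posterior Beta(9/4, 11/2)
obs 3: x=0 → posterior Beta(9/4, 13/2)
obs 4: x=1 → posterior Beta(13/4, 13/2)
obs 5: x=1 → posterior Beta(17/4, 13/2)
obs 6: x=1 → posterior Beta(21/4, 13/2)
obs 7: x=1 → posterior Beta(25/4, 13/2)

25/51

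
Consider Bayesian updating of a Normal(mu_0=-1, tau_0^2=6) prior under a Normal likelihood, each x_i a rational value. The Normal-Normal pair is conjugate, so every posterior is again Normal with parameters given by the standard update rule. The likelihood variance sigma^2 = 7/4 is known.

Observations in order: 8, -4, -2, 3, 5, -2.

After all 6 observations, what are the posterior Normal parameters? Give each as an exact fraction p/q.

mu_0=185/151, tau_0^2=42/151

obs 1: x=8 → posterior Normal(185/31, 42/31)
obs 2: x=-4 → posterior Normal(89/55, 42/55)
obs 3: x=-2 → posterior Normal(41/79, 42/79)
obs 4: x=3 → posterior Normal(113/103, 42/103)
obs 5: x=5 → posterior Normal(233/127, 42/127)
obs 6: x=-2 → posterior Normal(185/151, 42/151)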